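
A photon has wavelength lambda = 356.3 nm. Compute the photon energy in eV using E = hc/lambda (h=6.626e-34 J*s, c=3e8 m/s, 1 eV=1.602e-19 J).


E = hc / lambda
= (6.626e-34)(3e8) / (356.3e-9)
= 1.9878e-25 / 3.5630e-07
= 5.5790e-19 J
Converting to eV: 5.5790e-19 / 1.602e-19
= 3.4825 eV

3.4825


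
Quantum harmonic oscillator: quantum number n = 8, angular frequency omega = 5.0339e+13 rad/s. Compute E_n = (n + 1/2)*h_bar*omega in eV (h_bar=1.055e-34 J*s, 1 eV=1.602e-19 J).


E = (n + 1/2) * h_bar * omega
= (8 + 0.5) * 1.055e-34 * 5.0339e+13
= 8.5 * 5.3108e-21
= 4.5141e-20 J
= 0.2818 eV

0.2818


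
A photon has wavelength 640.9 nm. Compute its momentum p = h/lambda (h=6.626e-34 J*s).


p = h / lambda
= 6.626e-34 / (640.9e-9)
= 6.626e-34 / 6.4090e-07
= 1.0339e-27 kg*m/s

1.0339e-27


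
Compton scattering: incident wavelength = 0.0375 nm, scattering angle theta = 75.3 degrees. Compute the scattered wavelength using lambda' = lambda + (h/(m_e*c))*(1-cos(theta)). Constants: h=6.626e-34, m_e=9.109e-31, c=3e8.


Compton wavelength: h/(m_e*c) = 2.4247e-12 m
d_lambda = 2.4247e-12 * (1 - cos(75.3 deg))
= 2.4247e-12 * 0.746242
= 1.8094e-12 m = 0.001809 nm
lambda' = 0.0375 + 0.001809
= 0.039309 nm

0.039309


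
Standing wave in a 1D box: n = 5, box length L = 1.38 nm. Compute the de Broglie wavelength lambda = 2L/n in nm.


lambda = 2L / n
= 2 * 1.38 / 5
= 2.76 / 5
= 0.552 nm

0.552


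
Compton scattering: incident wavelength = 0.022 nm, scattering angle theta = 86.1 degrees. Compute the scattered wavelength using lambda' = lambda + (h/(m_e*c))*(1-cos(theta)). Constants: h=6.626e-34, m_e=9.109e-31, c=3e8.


Compton wavelength: h/(m_e*c) = 2.4247e-12 m
d_lambda = 2.4247e-12 * (1 - cos(86.1 deg))
= 2.4247e-12 * 0.931985
= 2.2598e-12 m = 0.00226 nm
lambda' = 0.022 + 0.00226
= 0.02426 nm

0.02426


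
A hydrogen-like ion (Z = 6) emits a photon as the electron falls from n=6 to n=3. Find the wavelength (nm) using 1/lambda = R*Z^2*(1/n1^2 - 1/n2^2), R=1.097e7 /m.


1/lambda = R * Z^2 * (1/n1^2 - 1/n2^2)
= 1.097e7 * 6^2 * (1/3^2 - 1/6^2)
= 1.097e7 * 36 * (0.111111 - 0.027778)
= 3.2910e+07 /m
lambda = 1 / 3.2910e+07
= 30.3859 nm

30.3859


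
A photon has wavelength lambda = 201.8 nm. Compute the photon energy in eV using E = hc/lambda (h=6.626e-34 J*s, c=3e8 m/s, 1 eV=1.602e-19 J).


E = hc / lambda
= (6.626e-34)(3e8) / (201.8e-9)
= 1.9878e-25 / 2.0180e-07
= 9.8503e-19 J
Converting to eV: 9.8503e-19 / 1.602e-19
= 6.1488 eV

6.1488


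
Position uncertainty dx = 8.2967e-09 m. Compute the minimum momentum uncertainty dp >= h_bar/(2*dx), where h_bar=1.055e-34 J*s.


dp = h_bar / (2 * dx)
= 1.055e-34 / (2 * 8.2967e-09)
= 1.055e-34 / 1.6593e-08
= 6.3579e-27 kg*m/s

6.3579e-27


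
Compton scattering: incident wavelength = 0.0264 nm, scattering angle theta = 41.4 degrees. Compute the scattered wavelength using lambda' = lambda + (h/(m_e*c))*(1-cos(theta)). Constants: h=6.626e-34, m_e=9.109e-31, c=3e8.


Compton wavelength: h/(m_e*c) = 2.4247e-12 m
d_lambda = 2.4247e-12 * (1 - cos(41.4 deg))
= 2.4247e-12 * 0.249889
= 6.0591e-13 m = 0.000606 nm
lambda' = 0.0264 + 0.000606
= 0.027006 nm

0.027006


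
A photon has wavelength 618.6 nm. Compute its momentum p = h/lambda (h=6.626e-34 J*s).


p = h / lambda
= 6.626e-34 / (618.6e-9)
= 6.626e-34 / 6.1860e-07
= 1.0711e-27 kg*m/s

1.0711e-27


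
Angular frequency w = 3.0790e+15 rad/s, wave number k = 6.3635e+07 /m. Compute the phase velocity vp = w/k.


vp = w / k
= 3.0790e+15 / 6.3635e+07
= 4.8385e+07 m/s

4.8385e+07


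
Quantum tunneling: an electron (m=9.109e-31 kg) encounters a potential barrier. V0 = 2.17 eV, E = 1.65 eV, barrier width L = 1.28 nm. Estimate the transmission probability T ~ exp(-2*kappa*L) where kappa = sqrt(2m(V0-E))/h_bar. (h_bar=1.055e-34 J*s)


V0 - E = 0.52 eV = 8.3304e-20 J
kappa = sqrt(2 * m * (V0-E)) / h_bar
= sqrt(2 * 9.109e-31 * 8.3304e-20) / 1.055e-34
= 3.6926e+09 /m
2*kappa*L = 2 * 3.6926e+09 * 1.28e-9
= 9.453
T = exp(-9.453) = 7.845193e-05

7.845193e-05


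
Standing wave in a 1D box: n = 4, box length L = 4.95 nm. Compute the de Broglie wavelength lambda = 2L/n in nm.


lambda = 2L / n
= 2 * 4.95 / 4
= 9.9 / 4
= 2.475 nm

2.475


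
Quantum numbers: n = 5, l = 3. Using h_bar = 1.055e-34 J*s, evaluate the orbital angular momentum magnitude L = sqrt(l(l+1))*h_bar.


L = sqrt(l*(l+1)) * h_bar
= sqrt(3 * 4) * 1.055e-34
= sqrt(12) * 1.055e-34
= 3.4641 * 1.055e-34
= 3.6546e-34 J*s

3.6546e-34


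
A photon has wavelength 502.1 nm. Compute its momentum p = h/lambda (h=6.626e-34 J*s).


p = h / lambda
= 6.626e-34 / (502.1e-9)
= 6.626e-34 / 5.0210e-07
= 1.3197e-27 kg*m/s

1.3197e-27


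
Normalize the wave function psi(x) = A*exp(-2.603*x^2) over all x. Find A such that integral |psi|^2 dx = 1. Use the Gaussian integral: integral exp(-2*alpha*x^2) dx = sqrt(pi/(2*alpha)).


integral |psi|^2 dx = A^2 * sqrt(pi/(2*alpha)) = 1
A^2 = sqrt(2*alpha/pi)
= sqrt(2 * 2.603 / pi)
= 1.287292
A = sqrt(1.287292)
= 1.1346

1.1346


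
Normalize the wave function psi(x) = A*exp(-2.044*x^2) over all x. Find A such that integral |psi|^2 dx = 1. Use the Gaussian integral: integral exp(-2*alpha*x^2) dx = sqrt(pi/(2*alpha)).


integral |psi|^2 dx = A^2 * sqrt(pi/(2*alpha)) = 1
A^2 = sqrt(2*alpha/pi)
= sqrt(2 * 2.044 / pi)
= 1.140724
A = sqrt(1.140724)
= 1.068

1.068


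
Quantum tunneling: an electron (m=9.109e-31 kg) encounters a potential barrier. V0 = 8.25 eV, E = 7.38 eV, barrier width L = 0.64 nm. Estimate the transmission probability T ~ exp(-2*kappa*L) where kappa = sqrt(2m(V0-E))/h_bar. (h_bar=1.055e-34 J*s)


V0 - E = 0.87 eV = 1.3937e-19 J
kappa = sqrt(2 * m * (V0-E)) / h_bar
= sqrt(2 * 9.109e-31 * 1.3937e-19) / 1.055e-34
= 4.7763e+09 /m
2*kappa*L = 2 * 4.7763e+09 * 0.64e-9
= 6.1136
T = exp(-6.1136) = 2.212518e-03

2.212518e-03


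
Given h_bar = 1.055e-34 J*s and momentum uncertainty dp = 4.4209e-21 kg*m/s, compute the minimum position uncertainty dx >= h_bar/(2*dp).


dx = h_bar / (2 * dp)
= 1.055e-34 / (2 * 4.4209e-21)
= 1.055e-34 / 8.8418e-21
= 1.1932e-14 m

1.1932e-14


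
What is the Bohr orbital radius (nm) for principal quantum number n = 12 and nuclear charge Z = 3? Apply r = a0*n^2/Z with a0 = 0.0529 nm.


r = a0 * n^2 / Z
= 0.0529 * 12^2 / 3
= 0.0529 * 144 / 3
= 2.5392 nm

2.5392


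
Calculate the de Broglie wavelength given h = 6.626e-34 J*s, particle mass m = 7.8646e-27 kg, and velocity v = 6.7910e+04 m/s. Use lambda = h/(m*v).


lambda = h / (m * v)
= 6.626e-34 / (7.8646e-27 * 6.7910e+04)
= 6.626e-34 / 5.3408e-22
= 1.2406e-12 m

1.2406e-12


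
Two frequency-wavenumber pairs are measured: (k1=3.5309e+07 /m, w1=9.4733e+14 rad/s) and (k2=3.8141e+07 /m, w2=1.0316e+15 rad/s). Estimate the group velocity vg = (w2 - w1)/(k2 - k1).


vg = (w2 - w1) / (k2 - k1)
= (1.0316e+15 - 9.4733e+14) / (3.8141e+07 - 3.5309e+07)
= 8.4270e+13 / 2.8320e+06
= 2.9756e+07 m/s

2.9756e+07


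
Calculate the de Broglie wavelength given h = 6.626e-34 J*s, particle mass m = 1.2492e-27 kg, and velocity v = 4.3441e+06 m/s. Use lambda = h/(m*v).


lambda = h / (m * v)
= 6.626e-34 / (1.2492e-27 * 4.3441e+06)
= 6.626e-34 / 5.4266e-21
= 1.2210e-13 m

1.2210e-13


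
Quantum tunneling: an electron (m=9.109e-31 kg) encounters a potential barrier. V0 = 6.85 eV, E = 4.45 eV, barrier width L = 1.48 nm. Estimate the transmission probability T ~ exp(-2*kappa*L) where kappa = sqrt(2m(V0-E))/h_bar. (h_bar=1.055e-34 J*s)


V0 - E = 2.4 eV = 3.8448e-19 J
kappa = sqrt(2 * m * (V0-E)) / h_bar
= sqrt(2 * 9.109e-31 * 3.8448e-19) / 1.055e-34
= 7.9330e+09 /m
2*kappa*L = 2 * 7.9330e+09 * 1.48e-9
= 23.4815
T = exp(-23.4815) = 6.340143e-11

6.340143e-11


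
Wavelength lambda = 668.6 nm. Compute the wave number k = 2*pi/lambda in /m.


k = 2 * pi / lambda
= 6.2832 / (668.6e-9)
= 6.2832 / 6.6860e-07
= 9.3975e+06 /m

9.3975e+06


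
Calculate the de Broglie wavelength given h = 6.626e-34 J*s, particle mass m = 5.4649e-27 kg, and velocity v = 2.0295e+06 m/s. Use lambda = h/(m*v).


lambda = h / (m * v)
= 6.626e-34 / (5.4649e-27 * 2.0295e+06)
= 6.626e-34 / 1.1091e-20
= 5.9742e-14 m

5.9742e-14


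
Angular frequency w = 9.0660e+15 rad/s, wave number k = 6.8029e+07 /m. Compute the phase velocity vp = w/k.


vp = w / k
= 9.0660e+15 / 6.8029e+07
= 1.3327e+08 m/s

1.3327e+08


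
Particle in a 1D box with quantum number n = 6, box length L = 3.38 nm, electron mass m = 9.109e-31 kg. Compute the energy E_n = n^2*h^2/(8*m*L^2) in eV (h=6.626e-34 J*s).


E = n^2 * h^2 / (8 * m * L^2)
= 6^2 * (6.626e-34)^2 / (8 * 9.109e-31 * (3.38e-9)^2)
= 36 * 4.3904e-67 / (8 * 9.109e-31 * 1.1424e-17)
= 1.8985e-19 J
= 1.1851 eV

1.1851


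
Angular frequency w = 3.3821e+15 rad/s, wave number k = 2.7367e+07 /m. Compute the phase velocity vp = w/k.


vp = w / k
= 3.3821e+15 / 2.7367e+07
= 1.2358e+08 m/s

1.2358e+08


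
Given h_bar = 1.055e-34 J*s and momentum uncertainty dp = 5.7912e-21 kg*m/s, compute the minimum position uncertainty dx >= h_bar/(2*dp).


dx = h_bar / (2 * dp)
= 1.055e-34 / (2 * 5.7912e-21)
= 1.055e-34 / 1.1582e-20
= 9.1086e-15 m

9.1086e-15


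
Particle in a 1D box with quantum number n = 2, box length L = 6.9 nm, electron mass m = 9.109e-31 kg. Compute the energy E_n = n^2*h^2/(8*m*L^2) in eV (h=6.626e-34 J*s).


E = n^2 * h^2 / (8 * m * L^2)
= 2^2 * (6.626e-34)^2 / (8 * 9.109e-31 * (6.9e-9)^2)
= 4 * 4.3904e-67 / (8 * 9.109e-31 * 4.7610e-17)
= 5.0618e-21 J
= 0.0316 eV

0.0316


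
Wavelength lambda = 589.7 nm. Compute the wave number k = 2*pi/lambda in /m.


k = 2 * pi / lambda
= 6.2832 / (589.7e-9)
= 6.2832 / 5.8970e-07
= 1.0655e+07 /m

1.0655e+07


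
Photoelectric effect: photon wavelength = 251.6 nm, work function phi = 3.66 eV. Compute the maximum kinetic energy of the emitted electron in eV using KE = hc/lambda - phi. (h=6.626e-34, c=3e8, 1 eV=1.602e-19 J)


E_photon = hc / lambda
= (6.626e-34)(3e8) / (251.6e-9)
= 7.9006e-19 J
= 4.9317 eV
KE = E_photon - phi
= 4.9317 - 3.66
= 1.2717 eV

1.2717


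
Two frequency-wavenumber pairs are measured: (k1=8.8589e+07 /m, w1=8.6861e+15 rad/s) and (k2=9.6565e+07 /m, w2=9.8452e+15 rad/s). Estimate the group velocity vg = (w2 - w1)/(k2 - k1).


vg = (w2 - w1) / (k2 - k1)
= (9.8452e+15 - 8.6861e+15) / (9.6565e+07 - 8.8589e+07)
= 1.1591e+15 / 7.9760e+06
= 1.4532e+08 m/s

1.4532e+08


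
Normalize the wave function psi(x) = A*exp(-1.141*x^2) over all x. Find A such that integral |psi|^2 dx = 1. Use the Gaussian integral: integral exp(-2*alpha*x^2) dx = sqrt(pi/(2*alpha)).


integral |psi|^2 dx = A^2 * sqrt(pi/(2*alpha)) = 1
A^2 = sqrt(2*alpha/pi)
= sqrt(2 * 1.141 / pi)
= 0.852281
A = sqrt(0.852281)
= 0.9232

0.9232


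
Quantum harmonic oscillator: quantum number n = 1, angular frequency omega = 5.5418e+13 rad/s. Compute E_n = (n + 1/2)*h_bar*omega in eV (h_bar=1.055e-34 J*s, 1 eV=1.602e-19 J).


E = (n + 1/2) * h_bar * omega
= (1 + 0.5) * 1.055e-34 * 5.5418e+13
= 1.5 * 5.8466e-21
= 8.7699e-21 J
= 0.0547 eV

0.0547


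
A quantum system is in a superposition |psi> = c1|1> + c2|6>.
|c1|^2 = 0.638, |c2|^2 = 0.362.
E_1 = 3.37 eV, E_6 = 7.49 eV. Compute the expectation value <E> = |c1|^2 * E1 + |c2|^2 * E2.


<E> = |c1|^2 * E1 + |c2|^2 * E2
= 0.638 * 3.37 + 0.362 * 7.49
= 2.1501 + 2.7114
= 4.8614 eV

4.8614


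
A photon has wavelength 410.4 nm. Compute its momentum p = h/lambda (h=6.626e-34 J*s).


p = h / lambda
= 6.626e-34 / (410.4e-9)
= 6.626e-34 / 4.1040e-07
= 1.6145e-27 kg*m/s

1.6145e-27


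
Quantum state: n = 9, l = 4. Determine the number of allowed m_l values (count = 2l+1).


m_l ranges from -l to +l in integer steps
So m_l goes from -4 to +4
Count = 2l + 1 = 2*4 + 1
= 9

9


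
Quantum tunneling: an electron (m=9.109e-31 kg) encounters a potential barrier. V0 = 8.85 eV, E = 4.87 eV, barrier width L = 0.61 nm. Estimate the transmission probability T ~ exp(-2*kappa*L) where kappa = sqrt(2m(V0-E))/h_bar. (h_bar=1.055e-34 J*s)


V0 - E = 3.98 eV = 6.3760e-19 J
kappa = sqrt(2 * m * (V0-E)) / h_bar
= sqrt(2 * 9.109e-31 * 6.3760e-19) / 1.055e-34
= 1.0216e+10 /m
2*kappa*L = 2 * 1.0216e+10 * 0.61e-9
= 12.4632
T = exp(-12.4632) = 3.866244e-06

3.866244e-06


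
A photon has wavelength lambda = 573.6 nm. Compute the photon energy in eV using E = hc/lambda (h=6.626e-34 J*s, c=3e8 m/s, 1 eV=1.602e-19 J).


E = hc / lambda
= (6.626e-34)(3e8) / (573.6e-9)
= 1.9878e-25 / 5.7360e-07
= 3.4655e-19 J
Converting to eV: 3.4655e-19 / 1.602e-19
= 2.1632 eV

2.1632


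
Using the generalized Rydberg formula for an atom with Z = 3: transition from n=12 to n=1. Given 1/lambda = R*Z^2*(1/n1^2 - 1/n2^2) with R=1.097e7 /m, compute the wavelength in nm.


1/lambda = R * Z^2 * (1/n1^2 - 1/n2^2)
= 1.097e7 * 3^2 * (1/1^2 - 1/12^2)
= 1.097e7 * 9 * (1.0 - 0.006944)
= 9.8044e+07 /m
lambda = 1 / 9.8044e+07
= 10.1995 nm

10.1995


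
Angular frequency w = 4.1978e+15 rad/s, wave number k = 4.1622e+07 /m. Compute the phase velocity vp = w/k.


vp = w / k
= 4.1978e+15 / 4.1622e+07
= 1.0086e+08 m/s

1.0086e+08


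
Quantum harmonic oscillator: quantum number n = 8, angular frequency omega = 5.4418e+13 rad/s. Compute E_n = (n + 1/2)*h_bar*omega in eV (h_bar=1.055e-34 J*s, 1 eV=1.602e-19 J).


E = (n + 1/2) * h_bar * omega
= (8 + 0.5) * 1.055e-34 * 5.4418e+13
= 8.5 * 5.7411e-21
= 4.8799e-20 J
= 0.3046 eV

0.3046


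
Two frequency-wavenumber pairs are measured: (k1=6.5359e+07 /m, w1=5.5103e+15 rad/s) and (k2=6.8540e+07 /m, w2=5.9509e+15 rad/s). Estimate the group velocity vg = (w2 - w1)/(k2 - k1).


vg = (w2 - w1) / (k2 - k1)
= (5.9509e+15 - 5.5103e+15) / (6.8540e+07 - 6.5359e+07)
= 4.4060e+14 / 3.1810e+06
= 1.3851e+08 m/s

1.3851e+08


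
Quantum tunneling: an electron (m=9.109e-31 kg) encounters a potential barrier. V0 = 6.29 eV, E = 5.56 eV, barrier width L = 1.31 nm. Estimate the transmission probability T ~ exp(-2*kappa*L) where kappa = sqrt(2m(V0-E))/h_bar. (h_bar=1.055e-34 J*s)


V0 - E = 0.73 eV = 1.1695e-19 J
kappa = sqrt(2 * m * (V0-E)) / h_bar
= sqrt(2 * 9.109e-31 * 1.1695e-19) / 1.055e-34
= 4.3751e+09 /m
2*kappa*L = 2 * 4.3751e+09 * 1.31e-9
= 11.4628
T = exp(-11.4628) = 1.051371e-05

1.051371e-05


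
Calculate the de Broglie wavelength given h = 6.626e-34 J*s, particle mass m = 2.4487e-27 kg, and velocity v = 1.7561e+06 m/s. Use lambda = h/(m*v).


lambda = h / (m * v)
= 6.626e-34 / (2.4487e-27 * 1.7561e+06)
= 6.626e-34 / 4.3002e-21
= 1.5409e-13 m

1.5409e-13


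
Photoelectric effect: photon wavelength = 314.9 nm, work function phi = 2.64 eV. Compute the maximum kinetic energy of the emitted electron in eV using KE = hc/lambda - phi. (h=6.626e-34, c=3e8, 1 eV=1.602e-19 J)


E_photon = hc / lambda
= (6.626e-34)(3e8) / (314.9e-9)
= 6.3125e-19 J
= 3.9404 eV
KE = E_photon - phi
= 3.9404 - 2.64
= 1.3004 eV

1.3004


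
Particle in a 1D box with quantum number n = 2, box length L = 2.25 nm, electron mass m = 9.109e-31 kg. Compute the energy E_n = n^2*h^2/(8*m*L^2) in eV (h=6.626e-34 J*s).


E = n^2 * h^2 / (8 * m * L^2)
= 2^2 * (6.626e-34)^2 / (8 * 9.109e-31 * (2.25e-9)^2)
= 4 * 4.3904e-67 / (8 * 9.109e-31 * 5.0625e-18)
= 4.7603e-20 J
= 0.2971 eV

0.2971


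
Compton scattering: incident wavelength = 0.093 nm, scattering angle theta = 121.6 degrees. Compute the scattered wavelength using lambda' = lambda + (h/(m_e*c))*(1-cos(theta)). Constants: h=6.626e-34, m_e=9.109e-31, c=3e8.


Compton wavelength: h/(m_e*c) = 2.4247e-12 m
d_lambda = 2.4247e-12 * (1 - cos(121.6 deg))
= 2.4247e-12 * 1.523986
= 3.6952e-12 m = 0.003695 nm
lambda' = 0.093 + 0.003695
= 0.096695 nm

0.096695


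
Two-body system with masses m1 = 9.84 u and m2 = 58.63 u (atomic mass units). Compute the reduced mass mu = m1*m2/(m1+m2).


mu = m1 * m2 / (m1 + m2)
= 9.84 * 58.63 / (9.84 + 58.63)
= 576.9192 / 68.47
= 8.4259 u

8.4259


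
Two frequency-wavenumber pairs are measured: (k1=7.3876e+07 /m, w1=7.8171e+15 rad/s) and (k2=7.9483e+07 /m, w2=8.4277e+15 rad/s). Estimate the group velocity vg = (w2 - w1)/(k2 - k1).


vg = (w2 - w1) / (k2 - k1)
= (8.4277e+15 - 7.8171e+15) / (7.9483e+07 - 7.3876e+07)
= 6.1060e+14 / 5.6070e+06
= 1.0890e+08 m/s

1.0890e+08


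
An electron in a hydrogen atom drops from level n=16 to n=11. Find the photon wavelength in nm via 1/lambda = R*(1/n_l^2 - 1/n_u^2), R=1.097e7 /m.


1/lambda = R * (1/n_l^2 - 1/n_u^2)
= 1.097e7 * (1/11^2 - 1/16^2)
= 1.097e7 * (0.008264 - 0.003906)
= 1.097e7 * 0.004358
= 4.7810e+04 /m
lambda = 1 / 4.7810e+04 = 20916.3037 nm

20916.3037


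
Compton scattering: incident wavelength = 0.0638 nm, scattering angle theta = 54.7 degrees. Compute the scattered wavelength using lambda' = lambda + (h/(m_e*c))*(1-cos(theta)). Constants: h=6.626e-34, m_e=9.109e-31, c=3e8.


Compton wavelength: h/(m_e*c) = 2.4247e-12 m
d_lambda = 2.4247e-12 * (1 - cos(54.7 deg))
= 2.4247e-12 * 0.422142
= 1.0236e-12 m = 0.001024 nm
lambda' = 0.0638 + 0.001024
= 0.064824 nm

0.064824


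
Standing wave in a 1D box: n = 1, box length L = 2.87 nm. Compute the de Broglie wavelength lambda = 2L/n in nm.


lambda = 2L / n
= 2 * 2.87 / 1
= 5.74 / 1
= 5.74 nm

5.74


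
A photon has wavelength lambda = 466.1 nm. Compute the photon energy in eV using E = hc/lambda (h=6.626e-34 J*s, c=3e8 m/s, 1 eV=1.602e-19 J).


E = hc / lambda
= (6.626e-34)(3e8) / (466.1e-9)
= 1.9878e-25 / 4.6610e-07
= 4.2648e-19 J
Converting to eV: 4.2648e-19 / 1.602e-19
= 2.6621 eV

2.6621


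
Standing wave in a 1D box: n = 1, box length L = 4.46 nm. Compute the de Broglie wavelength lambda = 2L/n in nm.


lambda = 2L / n
= 2 * 4.46 / 1
= 8.92 / 1
= 8.92 nm

8.92


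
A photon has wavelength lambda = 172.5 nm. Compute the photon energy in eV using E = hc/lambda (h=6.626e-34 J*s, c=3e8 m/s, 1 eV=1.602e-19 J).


E = hc / lambda
= (6.626e-34)(3e8) / (172.5e-9)
= 1.9878e-25 / 1.7250e-07
= 1.1523e-18 J
Converting to eV: 1.1523e-18 / 1.602e-19
= 7.1932 eV

7.1932


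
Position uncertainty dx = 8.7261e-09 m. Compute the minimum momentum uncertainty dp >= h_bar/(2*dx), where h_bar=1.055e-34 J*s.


dp = h_bar / (2 * dx)
= 1.055e-34 / (2 * 8.7261e-09)
= 1.055e-34 / 1.7452e-08
= 6.0451e-27 kg*m/s

6.0451e-27


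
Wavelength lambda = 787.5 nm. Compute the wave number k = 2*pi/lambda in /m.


k = 2 * pi / lambda
= 6.2832 / (787.5e-9)
= 6.2832 / 7.8750e-07
= 7.9786e+06 /m

7.9786e+06


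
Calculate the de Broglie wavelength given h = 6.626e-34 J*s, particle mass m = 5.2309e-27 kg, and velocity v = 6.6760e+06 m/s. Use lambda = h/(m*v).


lambda = h / (m * v)
= 6.626e-34 / (5.2309e-27 * 6.6760e+06)
= 6.626e-34 / 3.4921e-20
= 1.8974e-14 m

1.8974e-14


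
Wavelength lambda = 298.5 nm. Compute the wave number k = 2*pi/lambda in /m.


k = 2 * pi / lambda
= 6.2832 / (298.5e-9)
= 6.2832 / 2.9850e-07
= 2.1049e+07 /m

2.1049e+07


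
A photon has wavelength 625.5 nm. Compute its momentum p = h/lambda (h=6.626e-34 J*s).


p = h / lambda
= 6.626e-34 / (625.5e-9)
= 6.626e-34 / 6.2550e-07
= 1.0593e-27 kg*m/s

1.0593e-27


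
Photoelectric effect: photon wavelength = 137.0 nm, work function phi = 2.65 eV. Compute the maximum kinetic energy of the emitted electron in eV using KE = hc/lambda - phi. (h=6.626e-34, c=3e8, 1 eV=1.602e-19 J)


E_photon = hc / lambda
= (6.626e-34)(3e8) / (137.0e-9)
= 1.4509e-18 J
= 9.0571 eV
KE = E_photon - phi
= 9.0571 - 2.65
= 6.4071 eV

6.4071


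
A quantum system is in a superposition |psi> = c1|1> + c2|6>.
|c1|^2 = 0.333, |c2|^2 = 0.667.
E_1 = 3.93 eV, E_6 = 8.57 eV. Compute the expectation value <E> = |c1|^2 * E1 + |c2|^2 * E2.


<E> = |c1|^2 * E1 + |c2|^2 * E2
= 0.333 * 3.93 + 0.667 * 8.57
= 1.3087 + 5.7162
= 7.0249 eV

7.0249


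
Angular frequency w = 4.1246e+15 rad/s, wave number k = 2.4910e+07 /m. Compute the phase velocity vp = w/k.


vp = w / k
= 4.1246e+15 / 2.4910e+07
= 1.6558e+08 m/s

1.6558e+08


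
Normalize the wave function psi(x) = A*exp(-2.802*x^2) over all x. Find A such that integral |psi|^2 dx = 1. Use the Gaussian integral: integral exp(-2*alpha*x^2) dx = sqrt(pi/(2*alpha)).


integral |psi|^2 dx = A^2 * sqrt(pi/(2*alpha)) = 1
A^2 = sqrt(2*alpha/pi)
= sqrt(2 * 2.802 / pi)
= 1.335593
A = sqrt(1.335593)
= 1.1557

1.1557


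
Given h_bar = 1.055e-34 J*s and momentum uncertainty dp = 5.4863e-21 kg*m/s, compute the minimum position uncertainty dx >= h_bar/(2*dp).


dx = h_bar / (2 * dp)
= 1.055e-34 / (2 * 5.4863e-21)
= 1.055e-34 / 1.0973e-20
= 9.6149e-15 m

9.6149e-15


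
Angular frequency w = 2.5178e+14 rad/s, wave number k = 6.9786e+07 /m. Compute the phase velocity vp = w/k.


vp = w / k
= 2.5178e+14 / 6.9786e+07
= 3.6079e+06 m/s

3.6079e+06


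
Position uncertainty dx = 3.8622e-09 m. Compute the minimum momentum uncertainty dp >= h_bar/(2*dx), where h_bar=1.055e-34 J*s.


dp = h_bar / (2 * dx)
= 1.055e-34 / (2 * 3.8622e-09)
= 1.055e-34 / 7.7244e-09
= 1.3658e-26 kg*m/s

1.3658e-26


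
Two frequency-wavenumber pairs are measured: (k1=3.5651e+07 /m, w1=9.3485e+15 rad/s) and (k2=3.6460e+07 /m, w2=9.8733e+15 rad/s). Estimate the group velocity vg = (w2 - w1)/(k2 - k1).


vg = (w2 - w1) / (k2 - k1)
= (9.8733e+15 - 9.3485e+15) / (3.6460e+07 - 3.5651e+07)
= 5.2480e+14 / 8.0900e+05
= 6.4870e+08 m/s

6.4870e+08


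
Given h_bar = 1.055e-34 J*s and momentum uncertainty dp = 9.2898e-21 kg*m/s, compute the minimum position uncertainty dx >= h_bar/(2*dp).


dx = h_bar / (2 * dp)
= 1.055e-34 / (2 * 9.2898e-21)
= 1.055e-34 / 1.8580e-20
= 5.6783e-15 m

5.6783e-15


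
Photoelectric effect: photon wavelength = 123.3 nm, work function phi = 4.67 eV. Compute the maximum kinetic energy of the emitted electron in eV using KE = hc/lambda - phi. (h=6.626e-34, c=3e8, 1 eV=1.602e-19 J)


E_photon = hc / lambda
= (6.626e-34)(3e8) / (123.3e-9)
= 1.6122e-18 J
= 10.0635 eV
KE = E_photon - phi
= 10.0635 - 4.67
= 5.3935 eV

5.3935


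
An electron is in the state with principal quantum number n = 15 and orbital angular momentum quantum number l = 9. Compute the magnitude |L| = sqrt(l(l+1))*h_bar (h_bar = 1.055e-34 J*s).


L = sqrt(l*(l+1)) * h_bar
= sqrt(9 * 10) * 1.055e-34
= sqrt(90) * 1.055e-34
= 9.4868 * 1.055e-34
= 1.0009e-33 J*s

1.0009e-33


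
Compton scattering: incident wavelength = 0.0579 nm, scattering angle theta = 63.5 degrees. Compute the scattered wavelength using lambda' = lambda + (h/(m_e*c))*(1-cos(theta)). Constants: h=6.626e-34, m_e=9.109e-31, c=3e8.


Compton wavelength: h/(m_e*c) = 2.4247e-12 m
d_lambda = 2.4247e-12 * (1 - cos(63.5 deg))
= 2.4247e-12 * 0.553802
= 1.3428e-12 m = 0.001343 nm
lambda' = 0.0579 + 0.001343
= 0.059243 nm

0.059243


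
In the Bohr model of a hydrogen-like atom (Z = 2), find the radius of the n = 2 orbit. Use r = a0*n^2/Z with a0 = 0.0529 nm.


r = a0 * n^2 / Z
= 0.0529 * 2^2 / 2
= 0.0529 * 4 / 2
= 0.1058 nm

0.1058


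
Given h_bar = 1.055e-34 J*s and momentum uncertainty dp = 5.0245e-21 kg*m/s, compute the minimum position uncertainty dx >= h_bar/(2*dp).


dx = h_bar / (2 * dp)
= 1.055e-34 / (2 * 5.0245e-21)
= 1.055e-34 / 1.0049e-20
= 1.0499e-14 m

1.0499e-14


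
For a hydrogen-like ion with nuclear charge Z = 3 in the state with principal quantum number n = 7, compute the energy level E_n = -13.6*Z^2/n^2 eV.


E_n = -13.6 * Z^2 / n^2
= -13.6 * 3^2 / 7^2
= -13.6 * 9 / 49
= -2.498 eV

-2.498


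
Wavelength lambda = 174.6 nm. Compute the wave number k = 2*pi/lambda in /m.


k = 2 * pi / lambda
= 6.2832 / (174.6e-9)
= 6.2832 / 1.7460e-07
= 3.5986e+07 /m

3.5986e+07


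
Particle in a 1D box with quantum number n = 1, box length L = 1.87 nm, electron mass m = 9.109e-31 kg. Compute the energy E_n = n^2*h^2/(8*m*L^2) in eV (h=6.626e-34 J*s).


E = n^2 * h^2 / (8 * m * L^2)
= 1^2 * (6.626e-34)^2 / (8 * 9.109e-31 * (1.87e-9)^2)
= 1 * 4.3904e-67 / (8 * 9.109e-31 * 3.4969e-18)
= 1.7229e-20 J
= 0.1075 eV

0.1075


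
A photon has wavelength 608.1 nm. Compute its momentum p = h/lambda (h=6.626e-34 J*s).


p = h / lambda
= 6.626e-34 / (608.1e-9)
= 6.626e-34 / 6.0810e-07
= 1.0896e-27 kg*m/s

1.0896e-27


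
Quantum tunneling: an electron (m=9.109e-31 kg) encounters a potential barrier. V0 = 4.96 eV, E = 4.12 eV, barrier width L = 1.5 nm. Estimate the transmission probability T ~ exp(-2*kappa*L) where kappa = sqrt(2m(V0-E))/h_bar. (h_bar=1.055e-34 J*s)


V0 - E = 0.84 eV = 1.3457e-19 J
kappa = sqrt(2 * m * (V0-E)) / h_bar
= sqrt(2 * 9.109e-31 * 1.3457e-19) / 1.055e-34
= 4.6932e+09 /m
2*kappa*L = 2 * 4.6932e+09 * 1.5e-9
= 14.0796
T = exp(-14.0796) = 7.679117e-07

7.679117e-07


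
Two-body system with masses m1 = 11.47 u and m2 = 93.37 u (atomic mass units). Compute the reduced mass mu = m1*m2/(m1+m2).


mu = m1 * m2 / (m1 + m2)
= 11.47 * 93.37 / (11.47 + 93.37)
= 1070.9539 / 104.84
= 10.2151 u

10.2151


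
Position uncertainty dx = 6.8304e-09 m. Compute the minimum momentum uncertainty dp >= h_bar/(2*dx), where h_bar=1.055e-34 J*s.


dp = h_bar / (2 * dx)
= 1.055e-34 / (2 * 6.8304e-09)
= 1.055e-34 / 1.3661e-08
= 7.7228e-27 kg*m/s

7.7228e-27


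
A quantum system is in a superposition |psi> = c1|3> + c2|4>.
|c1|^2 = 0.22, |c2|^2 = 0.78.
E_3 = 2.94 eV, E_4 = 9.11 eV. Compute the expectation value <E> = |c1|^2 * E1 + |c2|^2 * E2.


<E> = |c1|^2 * E1 + |c2|^2 * E2
= 0.22 * 2.94 + 0.78 * 9.11
= 0.6468 + 7.1058
= 7.7526 eV

7.7526


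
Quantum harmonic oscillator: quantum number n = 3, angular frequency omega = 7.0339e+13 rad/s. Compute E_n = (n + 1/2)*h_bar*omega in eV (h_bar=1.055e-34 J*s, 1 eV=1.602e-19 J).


E = (n + 1/2) * h_bar * omega
= (3 + 0.5) * 1.055e-34 * 7.0339e+13
= 3.5 * 7.4208e-21
= 2.5973e-20 J
= 0.1621 eV

0.1621


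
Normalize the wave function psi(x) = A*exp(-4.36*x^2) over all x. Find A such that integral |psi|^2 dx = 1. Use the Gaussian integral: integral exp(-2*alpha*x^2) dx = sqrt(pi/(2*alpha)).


integral |psi|^2 dx = A^2 * sqrt(pi/(2*alpha)) = 1
A^2 = sqrt(2*alpha/pi)
= sqrt(2 * 4.36 / pi)
= 1.666032
A = sqrt(1.666032)
= 1.2907

1.2907


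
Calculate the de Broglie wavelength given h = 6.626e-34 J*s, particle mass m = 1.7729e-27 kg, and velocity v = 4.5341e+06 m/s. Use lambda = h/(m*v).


lambda = h / (m * v)
= 6.626e-34 / (1.7729e-27 * 4.5341e+06)
= 6.626e-34 / 8.0385e-21
= 8.2428e-14 m

8.2428e-14


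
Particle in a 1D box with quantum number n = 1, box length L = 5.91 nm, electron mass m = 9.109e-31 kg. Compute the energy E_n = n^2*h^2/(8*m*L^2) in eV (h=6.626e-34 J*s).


E = n^2 * h^2 / (8 * m * L^2)
= 1^2 * (6.626e-34)^2 / (8 * 9.109e-31 * (5.91e-9)^2)
= 1 * 4.3904e-67 / (8 * 9.109e-31 * 3.4928e-17)
= 1.7249e-21 J
= 0.0108 eV

0.0108


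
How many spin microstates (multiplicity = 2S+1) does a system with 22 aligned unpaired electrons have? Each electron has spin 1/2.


Total spin S = N * (1/2) = 22 * 0.5 = 11.0
Spin multiplicity = 2S + 1
= 2 * 11.0 + 1
= 23

23


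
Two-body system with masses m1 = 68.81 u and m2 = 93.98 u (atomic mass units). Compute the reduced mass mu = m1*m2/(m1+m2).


mu = m1 * m2 / (m1 + m2)
= 68.81 * 93.98 / (68.81 + 93.98)
= 6466.7638 / 162.79
= 39.7246 u

39.7246


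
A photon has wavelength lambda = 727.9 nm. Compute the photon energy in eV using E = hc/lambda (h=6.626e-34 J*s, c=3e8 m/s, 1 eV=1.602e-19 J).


E = hc / lambda
= (6.626e-34)(3e8) / (727.9e-9)
= 1.9878e-25 / 7.2790e-07
= 2.7309e-19 J
Converting to eV: 2.7309e-19 / 1.602e-19
= 1.7047 eV

1.7047


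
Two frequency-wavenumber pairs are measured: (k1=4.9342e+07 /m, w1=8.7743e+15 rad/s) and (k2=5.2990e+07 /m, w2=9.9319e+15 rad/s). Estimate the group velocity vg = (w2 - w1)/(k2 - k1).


vg = (w2 - w1) / (k2 - k1)
= (9.9319e+15 - 8.7743e+15) / (5.2990e+07 - 4.9342e+07)
= 1.1576e+15 / 3.6480e+06
= 3.1732e+08 m/s

3.1732e+08


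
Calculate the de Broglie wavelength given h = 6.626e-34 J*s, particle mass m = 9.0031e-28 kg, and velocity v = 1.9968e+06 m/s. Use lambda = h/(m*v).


lambda = h / (m * v)
= 6.626e-34 / (9.0031e-28 * 1.9968e+06)
= 6.626e-34 / 1.7977e-21
= 3.6857e-13 m

3.6857e-13


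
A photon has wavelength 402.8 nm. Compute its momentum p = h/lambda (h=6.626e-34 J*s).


p = h / lambda
= 6.626e-34 / (402.8e-9)
= 6.626e-34 / 4.0280e-07
= 1.6450e-27 kg*m/s

1.6450e-27


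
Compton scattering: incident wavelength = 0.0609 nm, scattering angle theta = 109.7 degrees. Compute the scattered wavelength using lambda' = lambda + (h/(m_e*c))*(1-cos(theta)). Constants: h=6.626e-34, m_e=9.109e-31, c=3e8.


Compton wavelength: h/(m_e*c) = 2.4247e-12 m
d_lambda = 2.4247e-12 * (1 - cos(109.7 deg))
= 2.4247e-12 * 1.337095
= 3.2421e-12 m = 0.003242 nm
lambda' = 0.0609 + 0.003242
= 0.064142 nm

0.064142


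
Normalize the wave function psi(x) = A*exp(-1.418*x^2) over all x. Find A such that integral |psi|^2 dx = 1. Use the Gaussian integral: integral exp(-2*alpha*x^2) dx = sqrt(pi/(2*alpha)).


integral |psi|^2 dx = A^2 * sqrt(pi/(2*alpha)) = 1
A^2 = sqrt(2*alpha/pi)
= sqrt(2 * 1.418 / pi)
= 0.950119
A = sqrt(0.950119)
= 0.9747

0.9747


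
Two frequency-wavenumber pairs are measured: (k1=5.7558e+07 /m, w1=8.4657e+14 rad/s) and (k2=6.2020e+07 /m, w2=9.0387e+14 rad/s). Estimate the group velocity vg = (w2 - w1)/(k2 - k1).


vg = (w2 - w1) / (k2 - k1)
= (9.0387e+14 - 8.4657e+14) / (6.2020e+07 - 5.7558e+07)
= 5.7300e+13 / 4.4620e+06
= 1.2842e+07 m/s

1.2842e+07


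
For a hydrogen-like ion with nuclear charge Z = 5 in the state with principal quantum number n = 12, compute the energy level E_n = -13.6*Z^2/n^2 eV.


E_n = -13.6 * Z^2 / n^2
= -13.6 * 5^2 / 12^2
= -13.6 * 25 / 144
= -2.3611 eV

-2.3611


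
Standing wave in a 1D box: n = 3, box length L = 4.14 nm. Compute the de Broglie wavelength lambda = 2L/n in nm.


lambda = 2L / n
= 2 * 4.14 / 3
= 8.28 / 3
= 2.76 nm

2.76


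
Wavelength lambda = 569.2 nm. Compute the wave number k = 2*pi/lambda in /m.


k = 2 * pi / lambda
= 6.2832 / (569.2e-9)
= 6.2832 / 5.6920e-07
= 1.1039e+07 /m

1.1039e+07


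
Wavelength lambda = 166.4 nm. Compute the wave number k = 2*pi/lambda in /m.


k = 2 * pi / lambda
= 6.2832 / (166.4e-9)
= 6.2832 / 1.6640e-07
= 3.7760e+07 /m

3.7760e+07


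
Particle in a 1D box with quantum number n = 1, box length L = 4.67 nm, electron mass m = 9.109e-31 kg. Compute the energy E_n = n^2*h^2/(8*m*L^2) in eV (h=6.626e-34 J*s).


E = n^2 * h^2 / (8 * m * L^2)
= 1^2 * (6.626e-34)^2 / (8 * 9.109e-31 * (4.67e-9)^2)
= 1 * 4.3904e-67 / (8 * 9.109e-31 * 2.1809e-17)
= 2.7625e-21 J
= 0.0172 eV

0.0172


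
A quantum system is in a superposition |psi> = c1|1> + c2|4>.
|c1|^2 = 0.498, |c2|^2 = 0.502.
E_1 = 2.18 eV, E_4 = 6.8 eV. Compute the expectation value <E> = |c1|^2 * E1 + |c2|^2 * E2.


<E> = |c1|^2 * E1 + |c2|^2 * E2
= 0.498 * 2.18 + 0.502 * 6.8
= 1.0856 + 3.4136
= 4.4992 eV

4.4992


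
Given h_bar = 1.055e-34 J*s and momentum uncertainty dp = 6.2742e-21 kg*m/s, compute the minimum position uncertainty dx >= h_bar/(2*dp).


dx = h_bar / (2 * dp)
= 1.055e-34 / (2 * 6.2742e-21)
= 1.055e-34 / 1.2548e-20
= 8.4074e-15 m

8.4074e-15


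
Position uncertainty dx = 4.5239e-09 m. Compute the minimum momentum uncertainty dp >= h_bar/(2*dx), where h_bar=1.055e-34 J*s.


dp = h_bar / (2 * dx)
= 1.055e-34 / (2 * 4.5239e-09)
= 1.055e-34 / 9.0478e-09
= 1.1660e-26 kg*m/s

1.1660e-26


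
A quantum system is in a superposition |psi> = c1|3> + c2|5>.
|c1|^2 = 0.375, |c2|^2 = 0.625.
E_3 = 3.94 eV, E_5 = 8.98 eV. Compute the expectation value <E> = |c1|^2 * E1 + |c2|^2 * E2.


<E> = |c1|^2 * E1 + |c2|^2 * E2
= 0.375 * 3.94 + 0.625 * 8.98
= 1.4775 + 5.6125
= 7.09 eV

7.09


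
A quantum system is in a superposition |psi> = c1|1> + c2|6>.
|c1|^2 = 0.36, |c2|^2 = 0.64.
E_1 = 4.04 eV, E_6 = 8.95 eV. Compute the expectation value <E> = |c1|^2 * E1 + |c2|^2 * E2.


<E> = |c1|^2 * E1 + |c2|^2 * E2
= 0.36 * 4.04 + 0.64 * 8.95
= 1.4544 + 5.728
= 7.1824 eV

7.1824


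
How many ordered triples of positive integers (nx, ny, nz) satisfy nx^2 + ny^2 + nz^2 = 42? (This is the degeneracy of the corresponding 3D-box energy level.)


Enumerate all (nx, ny, nz) with nx^2 + ny^2 + nz^2 = 42:
(1,4,5)
(1,5,4)
(4,1,5)
(4,5,1)
(5,1,4)
(5,4,1)
Total degeneracy = 6

6


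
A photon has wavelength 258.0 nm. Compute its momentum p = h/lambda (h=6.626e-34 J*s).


p = h / lambda
= 6.626e-34 / (258.0e-9)
= 6.626e-34 / 2.5800e-07
= 2.5682e-27 kg*m/s

2.5682e-27


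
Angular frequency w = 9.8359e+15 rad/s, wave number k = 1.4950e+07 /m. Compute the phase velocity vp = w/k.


vp = w / k
= 9.8359e+15 / 1.4950e+07
= 6.5792e+08 m/s

6.5792e+08


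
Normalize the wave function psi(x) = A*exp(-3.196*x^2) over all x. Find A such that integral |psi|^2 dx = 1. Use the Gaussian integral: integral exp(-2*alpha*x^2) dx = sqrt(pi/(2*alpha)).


integral |psi|^2 dx = A^2 * sqrt(pi/(2*alpha)) = 1
A^2 = sqrt(2*alpha/pi)
= sqrt(2 * 3.196 / pi)
= 1.426407
A = sqrt(1.426407)
= 1.1943

1.1943


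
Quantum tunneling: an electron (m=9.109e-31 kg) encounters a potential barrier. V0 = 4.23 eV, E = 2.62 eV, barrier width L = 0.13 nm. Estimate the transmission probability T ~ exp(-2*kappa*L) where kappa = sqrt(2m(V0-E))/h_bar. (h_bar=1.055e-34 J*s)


V0 - E = 1.61 eV = 2.5792e-19 J
kappa = sqrt(2 * m * (V0-E)) / h_bar
= sqrt(2 * 9.109e-31 * 2.5792e-19) / 1.055e-34
= 6.4974e+09 /m
2*kappa*L = 2 * 6.4974e+09 * 0.13e-9
= 1.6893
T = exp(-1.6893) = 1.846425e-01

1.846425e-01


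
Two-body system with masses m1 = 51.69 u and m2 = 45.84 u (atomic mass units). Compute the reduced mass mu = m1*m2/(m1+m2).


mu = m1 * m2 / (m1 + m2)
= 51.69 * 45.84 / (51.69 + 45.84)
= 2369.4696 / 97.53
= 24.2948 u

24.2948


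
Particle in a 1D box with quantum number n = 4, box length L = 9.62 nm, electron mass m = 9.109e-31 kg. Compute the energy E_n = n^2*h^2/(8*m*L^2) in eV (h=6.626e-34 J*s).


E = n^2 * h^2 / (8 * m * L^2)
= 4^2 * (6.626e-34)^2 / (8 * 9.109e-31 * (9.62e-9)^2)
= 16 * 4.3904e-67 / (8 * 9.109e-31 * 9.2544e-17)
= 1.0416e-20 J
= 0.065 eV

0.065


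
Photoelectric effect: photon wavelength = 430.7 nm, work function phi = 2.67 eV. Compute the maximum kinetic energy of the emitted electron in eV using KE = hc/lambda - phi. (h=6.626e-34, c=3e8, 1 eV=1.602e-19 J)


E_photon = hc / lambda
= (6.626e-34)(3e8) / (430.7e-9)
= 4.6153e-19 J
= 2.8809 eV
KE = E_photon - phi
= 2.8809 - 2.67
= 0.2109 eV

0.2109


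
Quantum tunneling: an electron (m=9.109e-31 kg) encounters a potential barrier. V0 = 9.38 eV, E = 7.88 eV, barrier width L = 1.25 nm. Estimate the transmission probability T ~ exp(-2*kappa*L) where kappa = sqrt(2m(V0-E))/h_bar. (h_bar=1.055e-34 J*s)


V0 - E = 1.5 eV = 2.4030e-19 J
kappa = sqrt(2 * m * (V0-E)) / h_bar
= sqrt(2 * 9.109e-31 * 2.4030e-19) / 1.055e-34
= 6.2715e+09 /m
2*kappa*L = 2 * 6.2715e+09 * 1.25e-9
= 15.6789
T = exp(-15.6789) = 1.551504e-07

1.551504e-07


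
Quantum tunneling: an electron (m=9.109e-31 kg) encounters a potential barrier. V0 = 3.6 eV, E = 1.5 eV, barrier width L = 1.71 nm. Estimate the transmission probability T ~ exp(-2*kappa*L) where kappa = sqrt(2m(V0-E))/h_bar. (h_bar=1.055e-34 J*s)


V0 - E = 2.1 eV = 3.3642e-19 J
kappa = sqrt(2 * m * (V0-E)) / h_bar
= sqrt(2 * 9.109e-31 * 3.3642e-19) / 1.055e-34
= 7.4206e+09 /m
2*kappa*L = 2 * 7.4206e+09 * 1.71e-9
= 25.3784
T = exp(-25.3784) = 9.512270e-12

9.512270e-12


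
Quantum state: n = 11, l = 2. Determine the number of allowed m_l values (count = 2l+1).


m_l ranges from -l to +l in integer steps
So m_l goes from -2 to +2
Count = 2l + 1 = 2*2 + 1
= 5

5


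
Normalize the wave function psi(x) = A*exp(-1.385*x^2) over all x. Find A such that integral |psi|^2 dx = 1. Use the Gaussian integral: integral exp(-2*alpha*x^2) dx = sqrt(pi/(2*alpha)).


integral |psi|^2 dx = A^2 * sqrt(pi/(2*alpha)) = 1
A^2 = sqrt(2*alpha/pi)
= sqrt(2 * 1.385 / pi)
= 0.938999
A = sqrt(0.938999)
= 0.969

0.969


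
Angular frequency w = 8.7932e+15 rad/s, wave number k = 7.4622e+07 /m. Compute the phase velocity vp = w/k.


vp = w / k
= 8.7932e+15 / 7.4622e+07
= 1.1784e+08 m/s

1.1784e+08


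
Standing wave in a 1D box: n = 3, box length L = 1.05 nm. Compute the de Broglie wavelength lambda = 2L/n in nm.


lambda = 2L / n
= 2 * 1.05 / 3
= 2.1 / 3
= 0.7 nm

0.7


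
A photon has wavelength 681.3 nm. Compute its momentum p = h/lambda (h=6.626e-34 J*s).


p = h / lambda
= 6.626e-34 / (681.3e-9)
= 6.626e-34 / 6.8130e-07
= 9.7255e-28 kg*m/s

9.7255e-28


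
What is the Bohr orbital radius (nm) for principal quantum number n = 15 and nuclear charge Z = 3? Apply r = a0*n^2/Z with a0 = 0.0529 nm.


r = a0 * n^2 / Z
= 0.0529 * 15^2 / 3
= 0.0529 * 225 / 3
= 3.9675 nm

3.9675


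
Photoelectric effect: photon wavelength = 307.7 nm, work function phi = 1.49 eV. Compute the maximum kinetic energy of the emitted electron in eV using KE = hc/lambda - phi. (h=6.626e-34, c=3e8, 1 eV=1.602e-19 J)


E_photon = hc / lambda
= (6.626e-34)(3e8) / (307.7e-9)
= 6.4602e-19 J
= 4.0326 eV
KE = E_photon - phi
= 4.0326 - 1.49
= 2.5426 eV

2.5426


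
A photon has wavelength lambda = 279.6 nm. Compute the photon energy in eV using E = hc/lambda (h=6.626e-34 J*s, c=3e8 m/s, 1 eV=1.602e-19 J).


E = hc / lambda
= (6.626e-34)(3e8) / (279.6e-9)
= 1.9878e-25 / 2.7960e-07
= 7.1094e-19 J
Converting to eV: 7.1094e-19 / 1.602e-19
= 4.4379 eV

4.4379


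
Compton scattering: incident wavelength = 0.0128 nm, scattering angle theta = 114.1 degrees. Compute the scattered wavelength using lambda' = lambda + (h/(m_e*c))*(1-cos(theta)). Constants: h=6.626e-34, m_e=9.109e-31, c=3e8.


Compton wavelength: h/(m_e*c) = 2.4247e-12 m
d_lambda = 2.4247e-12 * (1 - cos(114.1 deg))
= 2.4247e-12 * 1.40833
= 3.4148e-12 m = 0.003415 nm
lambda' = 0.0128 + 0.003415
= 0.016215 nm

0.016215


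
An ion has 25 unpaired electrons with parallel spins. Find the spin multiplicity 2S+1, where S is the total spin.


Total spin S = N * (1/2) = 25 * 0.5 = 12.5
Spin multiplicity = 2S + 1
= 2 * 12.5 + 1
= 26

26


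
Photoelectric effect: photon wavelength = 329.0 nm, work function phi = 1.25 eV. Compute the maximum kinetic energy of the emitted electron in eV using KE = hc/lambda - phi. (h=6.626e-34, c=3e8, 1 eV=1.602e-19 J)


E_photon = hc / lambda
= (6.626e-34)(3e8) / (329.0e-9)
= 6.0419e-19 J
= 3.7715 eV
KE = E_photon - phi
= 3.7715 - 1.25
= 2.5215 eV

2.5215


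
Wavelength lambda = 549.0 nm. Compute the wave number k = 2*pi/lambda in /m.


k = 2 * pi / lambda
= 6.2832 / (549.0e-9)
= 6.2832 / 5.4900e-07
= 1.1445e+07 /m

1.1445e+07


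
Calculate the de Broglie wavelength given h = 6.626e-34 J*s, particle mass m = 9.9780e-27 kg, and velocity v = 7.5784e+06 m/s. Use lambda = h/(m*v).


lambda = h / (m * v)
= 6.626e-34 / (9.9780e-27 * 7.5784e+06)
= 6.626e-34 / 7.5617e-20
= 8.7625e-15 m

8.7625e-15


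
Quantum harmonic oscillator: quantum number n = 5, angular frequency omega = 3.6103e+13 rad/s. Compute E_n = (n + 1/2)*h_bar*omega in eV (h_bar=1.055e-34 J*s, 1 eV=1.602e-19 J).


E = (n + 1/2) * h_bar * omega
= (5 + 0.5) * 1.055e-34 * 3.6103e+13
= 5.5 * 3.8089e-21
= 2.0949e-20 J
= 0.1308 eV

0.1308


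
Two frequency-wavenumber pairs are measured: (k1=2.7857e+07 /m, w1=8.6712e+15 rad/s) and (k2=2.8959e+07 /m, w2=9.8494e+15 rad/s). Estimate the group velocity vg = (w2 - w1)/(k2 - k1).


vg = (w2 - w1) / (k2 - k1)
= (9.8494e+15 - 8.6712e+15) / (2.8959e+07 - 2.7857e+07)
= 1.1782e+15 / 1.1020e+06
= 1.0691e+09 m/s

1.0691e+09


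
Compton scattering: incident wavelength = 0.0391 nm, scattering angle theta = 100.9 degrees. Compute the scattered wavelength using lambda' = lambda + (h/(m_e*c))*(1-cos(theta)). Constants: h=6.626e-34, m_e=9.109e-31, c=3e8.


Compton wavelength: h/(m_e*c) = 2.4247e-12 m
d_lambda = 2.4247e-12 * (1 - cos(100.9 deg))
= 2.4247e-12 * 1.189095
= 2.8832e-12 m = 0.002883 nm
lambda' = 0.0391 + 0.002883
= 0.041983 nm

0.041983


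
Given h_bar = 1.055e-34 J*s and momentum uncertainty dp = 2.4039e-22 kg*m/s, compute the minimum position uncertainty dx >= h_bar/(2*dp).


dx = h_bar / (2 * dp)
= 1.055e-34 / (2 * 2.4039e-22)
= 1.055e-34 / 4.8078e-22
= 2.1944e-13 m

2.1944e-13
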